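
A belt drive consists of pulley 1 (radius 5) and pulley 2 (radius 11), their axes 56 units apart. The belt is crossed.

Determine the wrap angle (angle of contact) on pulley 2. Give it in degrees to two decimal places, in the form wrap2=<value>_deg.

crossed belt: β = asin((r1+r2)/C) = asin(16/56) = 16.6015°
wrap1 = wrap2 = π + 2β = 213.2031°

wrap2=213.20_deg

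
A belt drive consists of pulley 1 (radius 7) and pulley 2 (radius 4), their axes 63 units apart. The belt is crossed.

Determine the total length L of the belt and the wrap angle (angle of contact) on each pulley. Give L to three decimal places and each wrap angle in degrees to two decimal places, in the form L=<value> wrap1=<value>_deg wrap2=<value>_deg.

crossed belt: β = asin((r1+r2)/C) = asin(11/63) = 10.0556°
wrap1 = wrap2 = π + 2β = 200.1111°
tangent length = C·cosβ = 62.0322
L = (r1+r2)·wrap + 2·C·cosβ = 11·3.4926 + 2·62.0322 = 162.4831

L=162.483 wrap1=200.11_deg wrap2=200.11_deg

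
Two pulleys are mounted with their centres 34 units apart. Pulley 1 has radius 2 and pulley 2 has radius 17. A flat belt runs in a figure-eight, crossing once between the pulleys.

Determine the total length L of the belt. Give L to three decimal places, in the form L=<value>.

L=138.614

crossed belt: β = asin((r1+r2)/C) = asin(19/34) = 33.9745°
wrap1 = wrap2 = π + 2β = 247.9490°
tangent length = C·cosβ = 28.1957
L = (r1+r2)·wrap + 2·C·cosβ = 19·4.3275 + 2·28.1957 = 138.6145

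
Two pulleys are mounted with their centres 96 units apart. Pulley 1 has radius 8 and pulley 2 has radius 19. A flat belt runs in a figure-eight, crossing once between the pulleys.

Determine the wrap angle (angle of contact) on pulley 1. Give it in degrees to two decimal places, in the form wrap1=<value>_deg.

crossed belt: β = asin((r1+r2)/C) = asin(27/96) = 16.3348°
wrap1 = wrap2 = π + 2β = 212.6696°

wrap1=212.67_deg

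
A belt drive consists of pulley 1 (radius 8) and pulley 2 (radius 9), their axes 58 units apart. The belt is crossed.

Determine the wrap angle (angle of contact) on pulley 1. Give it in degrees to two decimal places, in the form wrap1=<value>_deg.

crossed belt: β = asin((r1+r2)/C) = asin(17/58) = 17.0438°
wrap1 = wrap2 = π + 2β = 214.0877°

wrap1=214.09_deg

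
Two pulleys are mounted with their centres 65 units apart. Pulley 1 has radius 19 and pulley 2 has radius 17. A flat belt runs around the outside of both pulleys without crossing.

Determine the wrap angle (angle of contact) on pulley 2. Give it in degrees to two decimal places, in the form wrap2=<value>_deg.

wrap2=176.47_deg

open belt: β = asin((r2−r1)/C) = asin(-2/65) = -1.7632°
wrap1 = π − 2β = 183.5265°
wrap2 = π + 2β = 176.4735°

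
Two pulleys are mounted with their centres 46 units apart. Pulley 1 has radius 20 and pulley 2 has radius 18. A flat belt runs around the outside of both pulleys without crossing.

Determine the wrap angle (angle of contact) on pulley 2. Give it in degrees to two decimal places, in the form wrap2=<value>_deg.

open belt: β = asin((r2−r1)/C) = asin(-2/46) = -2.4919°
wrap1 = π − 2β = 184.9838°
wrap2 = π + 2β = 175.0162°

wrap2=175.02_deg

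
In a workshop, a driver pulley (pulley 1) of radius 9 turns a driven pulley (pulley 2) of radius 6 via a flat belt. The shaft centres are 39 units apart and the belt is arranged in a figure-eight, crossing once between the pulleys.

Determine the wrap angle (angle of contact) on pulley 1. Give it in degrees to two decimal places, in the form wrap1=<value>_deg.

wrap1=225.24_deg

crossed belt: β = asin((r1+r2)/C) = asin(15/39) = 22.6199°
wrap1 = wrap2 = π + 2β = 225.2397°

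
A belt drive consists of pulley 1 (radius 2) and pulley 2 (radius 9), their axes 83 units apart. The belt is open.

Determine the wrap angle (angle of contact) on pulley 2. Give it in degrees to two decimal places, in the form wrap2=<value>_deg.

wrap2=189.68_deg

open belt: β = asin((r2−r1)/C) = asin(7/83) = 4.8379°
wrap1 = π − 2β = 170.3242°
wrap2 = π + 2β = 189.6758°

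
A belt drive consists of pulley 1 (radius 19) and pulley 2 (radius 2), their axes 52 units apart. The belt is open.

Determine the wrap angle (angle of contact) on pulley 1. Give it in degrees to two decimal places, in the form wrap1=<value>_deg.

open belt: β = asin((r2−r1)/C) = asin(-17/52) = -19.0821°
wrap1 = π − 2β = 218.1642°
wrap2 = π + 2β = 141.8358°

wrap1=218.16_deg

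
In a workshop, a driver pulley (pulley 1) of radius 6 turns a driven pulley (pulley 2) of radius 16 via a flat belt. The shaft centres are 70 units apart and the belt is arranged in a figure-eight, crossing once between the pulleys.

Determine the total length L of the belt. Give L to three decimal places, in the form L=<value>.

L=216.088

crossed belt: β = asin((r1+r2)/C) = asin(22/70) = 18.3177°
wrap1 = wrap2 = π + 2β = 216.6354°
tangent length = C·cosβ = 66.4530
L = (r1+r2)·wrap + 2·C·cosβ = 22·3.7810 + 2·66.4530 = 216.0880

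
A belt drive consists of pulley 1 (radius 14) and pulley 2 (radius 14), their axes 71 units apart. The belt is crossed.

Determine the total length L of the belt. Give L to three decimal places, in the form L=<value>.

crossed belt: β = asin((r1+r2)/C) = asin(28/71) = 23.2265°
wrap1 = wrap2 = π + 2β = 226.4529°
tangent length = C·cosβ = 65.2457
L = (r1+r2)·wrap + 2·C·cosβ = 28·3.9523 + 2·65.2457 = 241.1571

L=241.157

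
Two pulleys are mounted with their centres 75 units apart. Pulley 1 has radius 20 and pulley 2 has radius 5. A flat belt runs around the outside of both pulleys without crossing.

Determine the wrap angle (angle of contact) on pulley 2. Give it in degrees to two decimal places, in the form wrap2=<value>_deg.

wrap2=156.93_deg

open belt: β = asin((r2−r1)/C) = asin(-15/75) = -11.5370°
wrap1 = π − 2β = 203.0739°
wrap2 = π + 2β = 156.9261°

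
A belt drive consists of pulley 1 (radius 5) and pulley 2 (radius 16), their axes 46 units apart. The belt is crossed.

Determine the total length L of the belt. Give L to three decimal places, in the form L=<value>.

L=167.738

crossed belt: β = asin((r1+r2)/C) = asin(21/46) = 27.1629°
wrap1 = wrap2 = π + 2β = 234.3258°
tangent length = C·cosβ = 40.9268
L = (r1+r2)·wrap + 2·C·cosβ = 21·4.0898 + 2·40.9268 = 167.7384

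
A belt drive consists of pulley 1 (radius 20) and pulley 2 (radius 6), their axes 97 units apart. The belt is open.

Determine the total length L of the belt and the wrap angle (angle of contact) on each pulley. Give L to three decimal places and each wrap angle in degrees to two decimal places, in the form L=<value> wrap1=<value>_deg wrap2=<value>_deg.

open belt: β = asin((r2−r1)/C) = asin(-14/97) = -8.2985°
wrap1 = π − 2β = 196.5970°
wrap2 = π + 2β = 163.4030°
tangent length = C·cosβ = 95.9844
L = r1·wrap1 + r2·wrap2 + 2·C·cosβ = 20·3.4313 + 6·2.8519 + 2·95.9844 = 277.7056

L=277.706 wrap1=196.60_deg wrap2=163.40_deg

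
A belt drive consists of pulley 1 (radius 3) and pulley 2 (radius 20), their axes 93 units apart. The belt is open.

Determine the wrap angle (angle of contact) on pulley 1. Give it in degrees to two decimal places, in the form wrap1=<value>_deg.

open belt: β = asin((r2−r1)/C) = asin(17/93) = 10.5326°
wrap1 = π − 2β = 158.9347°
wrap2 = π + 2β = 201.0653°

wrap1=158.93_deg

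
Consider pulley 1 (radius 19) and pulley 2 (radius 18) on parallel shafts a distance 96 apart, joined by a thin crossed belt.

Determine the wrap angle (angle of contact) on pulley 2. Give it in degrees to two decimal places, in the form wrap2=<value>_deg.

wrap2=225.34_deg

crossed belt: β = asin((r1+r2)/C) = asin(37/96) = 22.6696°
wrap1 = wrap2 = π + 2β = 225.3392°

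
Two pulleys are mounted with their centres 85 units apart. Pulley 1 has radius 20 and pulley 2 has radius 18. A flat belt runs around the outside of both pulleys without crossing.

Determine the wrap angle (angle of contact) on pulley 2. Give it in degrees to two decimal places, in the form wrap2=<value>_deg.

wrap2=177.30_deg

open belt: β = asin((r2−r1)/C) = asin(-2/85) = -1.3483°
wrap1 = π − 2β = 182.6965°
wrap2 = π + 2β = 177.3035°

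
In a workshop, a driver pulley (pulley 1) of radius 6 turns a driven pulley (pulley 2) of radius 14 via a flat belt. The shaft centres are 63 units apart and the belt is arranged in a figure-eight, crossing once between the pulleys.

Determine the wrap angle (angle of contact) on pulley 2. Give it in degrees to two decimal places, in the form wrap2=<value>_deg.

wrap2=217.02_deg

crossed belt: β = asin((r1+r2)/C) = asin(20/63) = 18.5094°
wrap1 = wrap2 = π + 2β = 217.0188°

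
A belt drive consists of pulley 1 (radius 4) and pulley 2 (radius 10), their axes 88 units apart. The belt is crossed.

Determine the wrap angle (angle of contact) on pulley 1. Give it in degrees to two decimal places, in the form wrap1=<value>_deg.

wrap1=198.31_deg

crossed belt: β = asin((r1+r2)/C) = asin(14/88) = 9.1541°
wrap1 = wrap2 = π + 2β = 198.3083°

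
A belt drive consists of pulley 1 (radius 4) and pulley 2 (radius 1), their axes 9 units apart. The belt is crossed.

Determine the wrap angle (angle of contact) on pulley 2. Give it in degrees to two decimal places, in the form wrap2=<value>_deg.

crossed belt: β = asin((r1+r2)/C) = asin(5/9) = 33.7490°
wrap1 = wrap2 = π + 2β = 247.4980°

wrap2=247.50_deg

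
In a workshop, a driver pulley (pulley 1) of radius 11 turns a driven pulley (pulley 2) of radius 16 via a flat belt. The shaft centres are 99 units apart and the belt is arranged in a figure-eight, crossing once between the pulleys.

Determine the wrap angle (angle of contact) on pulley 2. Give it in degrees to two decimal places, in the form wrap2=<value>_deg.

crossed belt: β = asin((r1+r2)/C) = asin(27/99) = 15.8266°
wrap1 = wrap2 = π + 2β = 211.6532°

wrap2=211.65_deg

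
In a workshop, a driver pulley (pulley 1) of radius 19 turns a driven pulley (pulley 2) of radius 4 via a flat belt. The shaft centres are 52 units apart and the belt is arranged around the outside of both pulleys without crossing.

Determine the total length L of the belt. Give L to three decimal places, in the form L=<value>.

L=180.614

open belt: β = asin((r2−r1)/C) = asin(-15/52) = -16.7659°
wrap1 = π − 2β = 213.5317°
wrap2 = π + 2β = 146.4683°
tangent length = C·cosβ = 49.7896
L = r1·wrap1 + r2·wrap2 + 2·C·cosβ = 19·3.7268 + 4·2.5564 + 2·49.7896 = 180.6143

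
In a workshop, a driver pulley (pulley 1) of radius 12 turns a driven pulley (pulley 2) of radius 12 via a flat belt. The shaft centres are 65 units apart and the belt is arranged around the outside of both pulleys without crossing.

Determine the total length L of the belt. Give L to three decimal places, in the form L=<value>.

open belt: β = asin((r2−r1)/C) = asin(0/65) = 0.0000°
wrap1 = π − 2β = 180.0000°
wrap2 = π + 2β = 180.0000°
tangent length = C·cosβ = 65.0000
L = r1·wrap1 + r2·wrap2 + 2·C·cosβ = 12·3.1416 + 12·3.1416 + 2·65.0000 = 205.3982

L=205.398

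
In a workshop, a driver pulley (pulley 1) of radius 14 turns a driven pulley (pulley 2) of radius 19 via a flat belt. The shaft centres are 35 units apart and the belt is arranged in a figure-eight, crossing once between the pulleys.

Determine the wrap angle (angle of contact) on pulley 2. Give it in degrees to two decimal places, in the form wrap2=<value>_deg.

wrap2=321.07_deg

crossed belt: β = asin((r1+r2)/C) = asin(33/35) = 70.5370°
wrap1 = wrap2 = π + 2β = 321.0741°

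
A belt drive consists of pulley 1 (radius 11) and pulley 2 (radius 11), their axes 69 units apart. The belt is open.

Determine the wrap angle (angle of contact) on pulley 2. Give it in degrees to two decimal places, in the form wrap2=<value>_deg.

wrap2=180.00_deg

open belt: β = asin((r2−r1)/C) = asin(0/69) = 0.0000°
wrap1 = π − 2β = 180.0000°
wrap2 = π + 2β = 180.0000°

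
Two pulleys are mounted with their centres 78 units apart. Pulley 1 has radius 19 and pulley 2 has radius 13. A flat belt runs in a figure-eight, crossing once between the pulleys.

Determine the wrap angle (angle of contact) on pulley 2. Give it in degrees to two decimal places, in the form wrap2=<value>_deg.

crossed belt: β = asin((r1+r2)/C) = asin(32/78) = 24.2209°
wrap1 = wrap2 = π + 2β = 228.4419°

wrap2=228.44_deg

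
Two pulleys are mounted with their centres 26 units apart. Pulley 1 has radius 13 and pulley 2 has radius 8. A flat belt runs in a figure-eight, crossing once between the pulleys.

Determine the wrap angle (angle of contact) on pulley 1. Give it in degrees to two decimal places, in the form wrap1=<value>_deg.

wrap1=287.74_deg

crossed belt: β = asin((r1+r2)/C) = asin(21/26) = 53.8711°
wrap1 = wrap2 = π + 2β = 287.7421°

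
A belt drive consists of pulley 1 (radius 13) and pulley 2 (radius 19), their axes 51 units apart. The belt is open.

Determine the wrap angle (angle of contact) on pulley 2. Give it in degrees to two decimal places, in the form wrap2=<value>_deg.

open belt: β = asin((r2−r1)/C) = asin(6/51) = 6.7563°
wrap1 = π − 2β = 166.4873°
wrap2 = π + 2β = 193.5127°

wrap2=193.51_deg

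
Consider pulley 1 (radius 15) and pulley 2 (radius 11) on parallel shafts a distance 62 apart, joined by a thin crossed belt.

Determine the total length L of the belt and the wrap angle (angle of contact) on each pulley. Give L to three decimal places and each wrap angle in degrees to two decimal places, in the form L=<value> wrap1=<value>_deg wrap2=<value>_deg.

crossed belt: β = asin((r1+r2)/C) = asin(26/62) = 24.7939°
wrap1 = wrap2 = π + 2β = 229.5877°
tangent length = C·cosβ = 56.2850
L = (r1+r2)·wrap + 2·C·cosβ = 26·4.0071 + 2·56.2850 = 216.7536

L=216.754 wrap1=229.59_deg wrap2=229.59_deg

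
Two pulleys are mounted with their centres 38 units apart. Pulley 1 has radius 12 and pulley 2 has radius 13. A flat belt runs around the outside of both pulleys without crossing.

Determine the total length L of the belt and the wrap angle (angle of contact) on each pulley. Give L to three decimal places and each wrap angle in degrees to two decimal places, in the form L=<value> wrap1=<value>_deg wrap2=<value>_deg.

open belt: β = asin((r2−r1)/C) = asin(1/38) = 1.5080°
wrap1 = π − 2β = 176.9841°
wrap2 = π + 2β = 183.0159°
tangent length = C·cosβ = 37.9868
L = r1·wrap1 + r2·wrap2 + 2·C·cosβ = 12·3.0890 + 13·3.1942 + 2·37.9868 = 154.5661

L=154.566 wrap1=176.98_deg wrap2=183.02_deg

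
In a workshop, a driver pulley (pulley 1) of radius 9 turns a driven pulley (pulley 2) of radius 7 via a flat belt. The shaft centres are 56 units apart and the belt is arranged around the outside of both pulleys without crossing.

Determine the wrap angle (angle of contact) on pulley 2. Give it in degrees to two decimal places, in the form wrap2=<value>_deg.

open belt: β = asin((r2−r1)/C) = asin(-2/56) = -2.0467°
wrap1 = π − 2β = 184.0934°
wrap2 = π + 2β = 175.9066°

wrap2=175.91_deg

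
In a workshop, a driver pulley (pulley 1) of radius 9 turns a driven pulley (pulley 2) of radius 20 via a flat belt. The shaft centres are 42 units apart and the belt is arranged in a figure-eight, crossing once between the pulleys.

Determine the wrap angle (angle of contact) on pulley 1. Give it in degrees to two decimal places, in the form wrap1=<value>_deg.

wrap1=267.34_deg

crossed belt: β = asin((r1+r2)/C) = asin(29/42) = 43.6678°
wrap1 = wrap2 = π + 2β = 267.3356°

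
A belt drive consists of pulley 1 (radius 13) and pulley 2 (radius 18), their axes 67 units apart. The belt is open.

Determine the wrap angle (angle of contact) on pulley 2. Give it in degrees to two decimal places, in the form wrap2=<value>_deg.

open belt: β = asin((r2−r1)/C) = asin(5/67) = 4.2798°
wrap1 = π − 2β = 171.4404°
wrap2 = π + 2β = 188.5596°

wrap2=188.56_deg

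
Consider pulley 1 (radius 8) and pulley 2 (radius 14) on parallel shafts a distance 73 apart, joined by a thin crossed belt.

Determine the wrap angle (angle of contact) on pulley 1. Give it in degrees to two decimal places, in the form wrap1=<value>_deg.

crossed belt: β = asin((r1+r2)/C) = asin(22/73) = 17.5399°
wrap1 = wrap2 = π + 2β = 215.0798°

wrap1=215.08_deg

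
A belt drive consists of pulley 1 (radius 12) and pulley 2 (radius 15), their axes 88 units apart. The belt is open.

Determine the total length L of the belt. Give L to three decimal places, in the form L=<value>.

L=260.925

open belt: β = asin((r2−r1)/C) = asin(3/88) = 1.9536°
wrap1 = π − 2β = 176.0927°
wrap2 = π + 2β = 183.9073°
tangent length = C·cosβ = 87.9488
L = r1·wrap1 + r2·wrap2 + 2·C·cosβ = 12·3.0734 + 15·3.2098 + 2·87.9488 = 260.9253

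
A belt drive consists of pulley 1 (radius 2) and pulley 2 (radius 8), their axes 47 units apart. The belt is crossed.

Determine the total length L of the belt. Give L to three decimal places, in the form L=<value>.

crossed belt: β = asin((r1+r2)/C) = asin(10/47) = 12.2845°
wrap1 = wrap2 = π + 2β = 204.5690°
tangent length = C·cosβ = 45.9239
L = (r1+r2)·wrap + 2·C·cosβ = 10·3.5704 + 2·45.9239 = 127.5517

L=127.552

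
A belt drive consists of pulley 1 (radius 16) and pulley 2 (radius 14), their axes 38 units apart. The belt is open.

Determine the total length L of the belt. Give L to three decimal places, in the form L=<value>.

open belt: β = asin((r2−r1)/C) = asin(-2/38) = -3.0170°
wrap1 = π − 2β = 186.0339°
wrap2 = π + 2β = 173.9661°
tangent length = C·cosβ = 37.9473
L = r1·wrap1 + r2·wrap2 + 2·C·cosβ = 16·3.2469 + 14·3.0363 + 2·37.9473 = 170.3531

L=170.353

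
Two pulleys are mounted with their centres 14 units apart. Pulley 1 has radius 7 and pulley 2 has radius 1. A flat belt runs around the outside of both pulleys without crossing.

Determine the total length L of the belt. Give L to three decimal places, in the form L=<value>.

open belt: β = asin((r2−r1)/C) = asin(-6/14) = -25.3769°
wrap1 = π − 2β = 230.7539°
wrap2 = π + 2β = 129.2461°
tangent length = C·cosβ = 12.6491
L = r1·wrap1 + r2·wrap2 + 2·C·cosβ = 7·4.0274 + 1·2.2558 + 2·12.6491 = 55.7459

L=55.746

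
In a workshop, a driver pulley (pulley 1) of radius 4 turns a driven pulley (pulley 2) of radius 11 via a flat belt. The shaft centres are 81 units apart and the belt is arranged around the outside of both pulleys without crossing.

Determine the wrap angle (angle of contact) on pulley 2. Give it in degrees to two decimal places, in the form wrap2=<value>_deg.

wrap2=189.92_deg

open belt: β = asin((r2−r1)/C) = asin(7/81) = 4.9577°
wrap1 = π − 2β = 170.0847°
wrap2 = π + 2β = 189.9153°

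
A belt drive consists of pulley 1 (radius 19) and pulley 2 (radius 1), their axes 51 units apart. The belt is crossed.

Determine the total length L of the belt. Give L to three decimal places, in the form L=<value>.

crossed belt: β = asin((r1+r2)/C) = asin(20/51) = 23.0888°
wrap1 = wrap2 = π + 2β = 226.1775°
tangent length = C·cosβ = 46.9148
L = (r1+r2)·wrap + 2·C·cosβ = 20·3.9475 + 2·46.9148 = 172.7805

L=172.780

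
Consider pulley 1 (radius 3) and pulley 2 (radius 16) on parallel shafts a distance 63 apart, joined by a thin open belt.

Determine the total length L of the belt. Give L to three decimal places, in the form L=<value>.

open belt: β = asin((r2−r1)/C) = asin(13/63) = 11.9085°
wrap1 = π − 2β = 156.1830°
wrap2 = π + 2β = 203.8170°
tangent length = C·cosβ = 61.6441
L = r1·wrap1 + r2·wrap2 + 2·C·cosβ = 3·2.7259 + 16·3.5573 + 2·61.6441 = 188.3824

L=188.382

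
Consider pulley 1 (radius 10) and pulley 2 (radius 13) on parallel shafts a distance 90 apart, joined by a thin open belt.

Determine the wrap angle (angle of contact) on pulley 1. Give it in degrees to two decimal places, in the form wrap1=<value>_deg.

open belt: β = asin((r2−r1)/C) = asin(3/90) = 1.9102°
wrap1 = π − 2β = 176.1796°
wrap2 = π + 2β = 183.8204°

wrap1=176.18_deg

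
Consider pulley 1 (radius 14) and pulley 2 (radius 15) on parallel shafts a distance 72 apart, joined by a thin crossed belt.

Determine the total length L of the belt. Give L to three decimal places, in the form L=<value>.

L=246.953

crossed belt: β = asin((r1+r2)/C) = asin(29/72) = 23.7519°
wrap1 = wrap2 = π + 2β = 227.5039°
tangent length = C·cosβ = 65.9014
L = (r1+r2)·wrap + 2·C·cosβ = 29·3.9707 + 2·65.9014 = 246.9530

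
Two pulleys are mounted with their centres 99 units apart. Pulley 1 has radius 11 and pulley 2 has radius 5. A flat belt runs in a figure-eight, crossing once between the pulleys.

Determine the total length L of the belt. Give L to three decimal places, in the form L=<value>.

crossed belt: β = asin((r1+r2)/C) = asin(16/99) = 9.3007°
wrap1 = wrap2 = π + 2β = 198.6014°
tangent length = C·cosβ = 97.6985
L = (r1+r2)·wrap + 2·C·cosβ = 16·3.4662 + 2·97.6985 = 250.8570

L=250.857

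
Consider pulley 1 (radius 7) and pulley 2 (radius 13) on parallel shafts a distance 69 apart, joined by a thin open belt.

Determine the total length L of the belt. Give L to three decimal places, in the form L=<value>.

L=201.354

open belt: β = asin((r2−r1)/C) = asin(6/69) = 4.9885°
wrap1 = π − 2β = 170.0229°
wrap2 = π + 2β = 189.9771°
tangent length = C·cosβ = 68.7386
L = r1·wrap1 + r2·wrap2 + 2·C·cosβ = 7·2.9675 + 13·3.3157 + 2·68.7386 = 201.3539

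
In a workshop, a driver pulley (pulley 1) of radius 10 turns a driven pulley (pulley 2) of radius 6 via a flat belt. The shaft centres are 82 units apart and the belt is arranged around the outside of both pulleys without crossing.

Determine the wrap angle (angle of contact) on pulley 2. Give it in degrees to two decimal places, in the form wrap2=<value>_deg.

open belt: β = asin((r2−r1)/C) = asin(-4/82) = -2.7960°
wrap1 = π − 2β = 185.5921°
wrap2 = π + 2β = 174.4079°

wrap2=174.41_deg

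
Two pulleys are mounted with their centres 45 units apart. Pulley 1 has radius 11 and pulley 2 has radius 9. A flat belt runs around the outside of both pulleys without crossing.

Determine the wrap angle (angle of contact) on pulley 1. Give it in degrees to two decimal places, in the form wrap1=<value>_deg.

wrap1=185.09_deg

open belt: β = asin((r2−r1)/C) = asin(-2/45) = -2.5473°
wrap1 = π − 2β = 185.0946°
wrap2 = π + 2β = 174.9054°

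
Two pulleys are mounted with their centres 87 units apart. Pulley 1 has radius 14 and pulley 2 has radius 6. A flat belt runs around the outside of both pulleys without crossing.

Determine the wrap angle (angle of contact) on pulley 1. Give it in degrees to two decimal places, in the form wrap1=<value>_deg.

open belt: β = asin((r2−r1)/C) = asin(-8/87) = -5.2760°
wrap1 = π − 2β = 190.5521°
wrap2 = π + 2β = 169.4479°

wrap1=190.55_deg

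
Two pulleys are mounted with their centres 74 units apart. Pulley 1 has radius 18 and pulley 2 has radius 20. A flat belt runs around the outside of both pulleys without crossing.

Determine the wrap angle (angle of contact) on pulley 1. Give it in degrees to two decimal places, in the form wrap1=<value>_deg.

wrap1=176.90_deg

open belt: β = asin((r2−r1)/C) = asin(2/74) = 1.5487°
wrap1 = π − 2β = 176.9026°
wrap2 = π + 2β = 183.0974°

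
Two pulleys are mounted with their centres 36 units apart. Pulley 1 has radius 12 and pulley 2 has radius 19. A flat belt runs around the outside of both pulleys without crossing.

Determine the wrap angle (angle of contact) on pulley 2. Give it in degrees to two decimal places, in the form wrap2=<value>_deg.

open belt: β = asin((r2−r1)/C) = asin(7/36) = 11.2123°
wrap1 = π − 2β = 157.5755°
wrap2 = π + 2β = 202.4245°

wrap2=202.42_deg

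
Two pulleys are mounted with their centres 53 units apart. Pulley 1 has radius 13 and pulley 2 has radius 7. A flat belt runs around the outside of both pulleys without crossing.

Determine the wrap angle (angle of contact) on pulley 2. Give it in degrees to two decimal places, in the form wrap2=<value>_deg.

wrap2=167.00_deg

open belt: β = asin((r2−r1)/C) = asin(-6/53) = -6.5002°
wrap1 = π − 2β = 193.0005°
wrap2 = π + 2β = 166.9995°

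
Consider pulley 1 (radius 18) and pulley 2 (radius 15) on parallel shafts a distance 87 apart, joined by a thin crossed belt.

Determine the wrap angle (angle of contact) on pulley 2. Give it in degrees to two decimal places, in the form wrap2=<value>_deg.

wrap2=224.58_deg

crossed belt: β = asin((r1+r2)/C) = asin(33/87) = 22.2910°
wrap1 = wrap2 = π + 2β = 224.5819°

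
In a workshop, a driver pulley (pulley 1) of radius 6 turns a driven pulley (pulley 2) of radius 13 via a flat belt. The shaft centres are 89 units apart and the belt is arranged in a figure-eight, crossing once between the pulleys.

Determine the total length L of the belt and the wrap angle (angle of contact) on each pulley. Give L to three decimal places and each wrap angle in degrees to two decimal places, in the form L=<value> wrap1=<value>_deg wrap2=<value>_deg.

crossed belt: β = asin((r1+r2)/C) = asin(19/89) = 12.3266°
wrap1 = wrap2 = π + 2β = 204.6531°
tangent length = C·cosβ = 86.9483
L = (r1+r2)·wrap + 2·C·cosβ = 19·3.5719 + 2·86.9483 = 241.7621

L=241.762 wrap1=204.65_deg wrap2=204.65_deg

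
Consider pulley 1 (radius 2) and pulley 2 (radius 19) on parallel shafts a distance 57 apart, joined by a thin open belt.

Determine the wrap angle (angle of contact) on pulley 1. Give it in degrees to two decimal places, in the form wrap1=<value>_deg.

wrap1=145.30_deg

open belt: β = asin((r2−r1)/C) = asin(17/57) = 17.3523°
wrap1 = π − 2β = 145.2955°
wrap2 = π + 2β = 214.7045°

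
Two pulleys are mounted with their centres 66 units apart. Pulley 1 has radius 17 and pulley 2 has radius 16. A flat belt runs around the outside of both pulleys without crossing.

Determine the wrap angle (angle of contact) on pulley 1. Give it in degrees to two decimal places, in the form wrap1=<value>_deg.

wrap1=181.74_deg

open belt: β = asin((r2−r1)/C) = asin(-1/66) = -0.8682°
wrap1 = π − 2β = 181.7363°
wrap2 = π + 2β = 178.2637°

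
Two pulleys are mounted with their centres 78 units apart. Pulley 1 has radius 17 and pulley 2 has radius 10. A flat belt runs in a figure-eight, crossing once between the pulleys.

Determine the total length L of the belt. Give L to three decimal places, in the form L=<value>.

L=250.266

crossed belt: β = asin((r1+r2)/C) = asin(27/78) = 20.2522°
wrap1 = wrap2 = π + 2β = 220.5045°
tangent length = C·cosβ = 73.1779
L = (r1+r2)·wrap + 2·C·cosβ = 27·3.8485 + 2·73.1779 = 250.2660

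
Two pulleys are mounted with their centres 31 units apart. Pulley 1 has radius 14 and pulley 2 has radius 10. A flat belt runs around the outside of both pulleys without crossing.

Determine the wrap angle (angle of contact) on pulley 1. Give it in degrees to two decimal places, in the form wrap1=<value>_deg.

wrap1=194.83_deg

open belt: β = asin((r2−r1)/C) = asin(-4/31) = -7.4137°
wrap1 = π − 2β = 194.8273°
wrap2 = π + 2β = 165.1727°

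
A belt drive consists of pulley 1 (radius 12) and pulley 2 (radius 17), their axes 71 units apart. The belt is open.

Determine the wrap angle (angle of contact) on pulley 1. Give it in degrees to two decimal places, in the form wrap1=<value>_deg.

open belt: β = asin((r2−r1)/C) = asin(5/71) = 4.0383°
wrap1 = π − 2β = 171.9235°
wrap2 = π + 2β = 188.0765°

wrap1=171.92_deg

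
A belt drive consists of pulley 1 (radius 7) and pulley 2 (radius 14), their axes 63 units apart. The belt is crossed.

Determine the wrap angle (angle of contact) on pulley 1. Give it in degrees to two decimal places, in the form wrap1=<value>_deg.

crossed belt: β = asin((r1+r2)/C) = asin(21/63) = 19.4712°
wrap1 = wrap2 = π + 2β = 218.9424°

wrap1=218.94_deg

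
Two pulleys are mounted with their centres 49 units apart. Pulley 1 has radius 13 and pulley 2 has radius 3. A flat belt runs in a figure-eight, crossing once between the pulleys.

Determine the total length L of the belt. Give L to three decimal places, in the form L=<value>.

crossed belt: β = asin((r1+r2)/C) = asin(16/49) = 19.0583°
wrap1 = wrap2 = π + 2β = 218.1167°
tangent length = C·cosβ = 46.3141
L = (r1+r2)·wrap + 2·C·cosβ = 16·3.8069 + 2·46.3141 = 153.5380

L=153.538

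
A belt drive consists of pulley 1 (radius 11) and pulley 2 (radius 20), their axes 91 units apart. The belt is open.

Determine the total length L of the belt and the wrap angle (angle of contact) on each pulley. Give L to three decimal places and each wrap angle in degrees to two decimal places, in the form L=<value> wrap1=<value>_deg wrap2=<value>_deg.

open belt: β = asin((r2−r1)/C) = asin(9/91) = 5.6759°
wrap1 = π − 2β = 168.6482°
wrap2 = π + 2β = 191.3518°
tangent length = C·cosβ = 90.5539
L = r1·wrap1 + r2·wrap2 + 2·C·cosβ = 11·2.9435 + 20·3.3397 + 2·90.5539 = 280.2802

L=280.280 wrap1=168.65_deg wrap2=191.35_deg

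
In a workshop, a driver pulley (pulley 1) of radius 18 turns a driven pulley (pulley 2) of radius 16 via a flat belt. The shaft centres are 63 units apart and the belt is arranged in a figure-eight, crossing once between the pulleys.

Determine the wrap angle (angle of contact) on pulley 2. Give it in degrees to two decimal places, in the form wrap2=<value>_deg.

crossed belt: β = asin((r1+r2)/C) = asin(34/63) = 32.6620°
wrap1 = wrap2 = π + 2β = 245.3241°

wrap2=245.32_deg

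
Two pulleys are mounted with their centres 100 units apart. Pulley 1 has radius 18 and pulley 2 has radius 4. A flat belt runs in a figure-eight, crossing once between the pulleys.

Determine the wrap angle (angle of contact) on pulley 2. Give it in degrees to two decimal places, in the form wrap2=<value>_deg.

wrap2=205.42_deg

crossed belt: β = asin((r1+r2)/C) = asin(22/100) = 12.7090°
wrap1 = wrap2 = π + 2β = 205.4181°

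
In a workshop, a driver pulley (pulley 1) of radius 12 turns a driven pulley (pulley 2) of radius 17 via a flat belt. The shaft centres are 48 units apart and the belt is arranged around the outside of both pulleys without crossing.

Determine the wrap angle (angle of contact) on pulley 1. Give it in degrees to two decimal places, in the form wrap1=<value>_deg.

wrap1=168.04_deg

open belt: β = asin((r2−r1)/C) = asin(5/48) = 5.9792°
wrap1 = π − 2β = 168.0417°
wrap2 = π + 2β = 191.9583°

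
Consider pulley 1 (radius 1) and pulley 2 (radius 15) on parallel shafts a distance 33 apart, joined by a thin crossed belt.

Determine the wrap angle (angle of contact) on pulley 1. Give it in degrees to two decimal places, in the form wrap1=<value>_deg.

wrap1=238.01_deg

crossed belt: β = asin((r1+r2)/C) = asin(16/33) = 29.0025°
wrap1 = wrap2 = π + 2β = 238.0051°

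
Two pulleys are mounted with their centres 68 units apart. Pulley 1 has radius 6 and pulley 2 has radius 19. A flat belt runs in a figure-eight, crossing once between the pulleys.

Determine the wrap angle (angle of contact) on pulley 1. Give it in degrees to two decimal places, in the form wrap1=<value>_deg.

wrap1=223.14_deg

crossed belt: β = asin((r1+r2)/C) = asin(25/68) = 21.5706°
wrap1 = wrap2 = π + 2β = 223.1412°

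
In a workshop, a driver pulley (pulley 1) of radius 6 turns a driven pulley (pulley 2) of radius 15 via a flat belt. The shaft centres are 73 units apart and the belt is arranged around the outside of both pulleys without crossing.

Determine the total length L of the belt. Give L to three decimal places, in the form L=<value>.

L=213.084

open belt: β = asin((r2−r1)/C) = asin(9/73) = 7.0819°
wrap1 = π − 2β = 165.8362°
wrap2 = π + 2β = 194.1638°
tangent length = C·cosβ = 72.4431
L = r1·wrap1 + r2·wrap2 + 2·C·cosβ = 6·2.8944 + 15·3.3888 + 2·72.4431 = 213.0844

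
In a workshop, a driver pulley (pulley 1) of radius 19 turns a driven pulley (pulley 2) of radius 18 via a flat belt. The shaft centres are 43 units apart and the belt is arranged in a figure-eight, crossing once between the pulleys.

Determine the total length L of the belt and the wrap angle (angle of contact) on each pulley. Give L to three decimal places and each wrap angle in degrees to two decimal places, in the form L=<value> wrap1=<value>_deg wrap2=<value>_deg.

L=236.734 wrap1=298.74_deg wrap2=298.74_deg

crossed belt: β = asin((r1+r2)/C) = asin(37/43) = 59.3688°
wrap1 = wrap2 = π + 2β = 298.7377°
tangent length = C·cosβ = 21.9089
L = (r1+r2)·wrap + 2·C·cosβ = 37·5.2140 + 2·21.9089 = 236.7342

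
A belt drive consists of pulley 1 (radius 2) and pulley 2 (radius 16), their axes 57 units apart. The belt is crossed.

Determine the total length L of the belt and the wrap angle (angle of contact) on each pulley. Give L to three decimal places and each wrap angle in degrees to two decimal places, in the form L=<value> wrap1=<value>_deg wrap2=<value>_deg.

crossed belt: β = asin((r1+r2)/C) = asin(18/57) = 18.4085°
wrap1 = wrap2 = π + 2β = 216.8170°
tangent length = C·cosβ = 54.0833
L = (r1+r2)·wrap + 2·C·cosβ = 18·3.7842 + 2·54.0833 = 176.2816

L=176.282 wrap1=216.82_deg wrap2=216.82_deg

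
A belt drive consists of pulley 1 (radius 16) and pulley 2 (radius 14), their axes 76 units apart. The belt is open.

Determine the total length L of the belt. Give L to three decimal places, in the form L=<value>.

L=246.300

open belt: β = asin((r2−r1)/C) = asin(-2/76) = -1.5080°
wrap1 = π − 2β = 183.0159°
wrap2 = π + 2β = 176.9841°
tangent length = C·cosβ = 75.9737
L = r1·wrap1 + r2·wrap2 + 2·C·cosβ = 16·3.1942 + 14·3.0890 + 2·75.9737 = 246.3004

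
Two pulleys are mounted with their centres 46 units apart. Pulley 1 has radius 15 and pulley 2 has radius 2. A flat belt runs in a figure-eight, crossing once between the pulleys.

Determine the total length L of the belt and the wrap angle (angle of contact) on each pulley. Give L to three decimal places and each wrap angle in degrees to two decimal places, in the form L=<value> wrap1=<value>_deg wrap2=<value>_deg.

L=151.764 wrap1=223.38_deg wrap2=223.38_deg

crossed belt: β = asin((r1+r2)/C) = asin(17/46) = 21.6888°
wrap1 = wrap2 = π + 2β = 223.3776°
tangent length = C·cosβ = 42.7434
L = (r1+r2)·wrap + 2·C·cosβ = 17·3.8987 + 2·42.7434 = 151.7643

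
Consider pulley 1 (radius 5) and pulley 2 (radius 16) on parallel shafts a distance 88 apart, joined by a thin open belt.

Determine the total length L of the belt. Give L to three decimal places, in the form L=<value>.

open belt: β = asin((r2−r1)/C) = asin(11/88) = 7.1808°
wrap1 = π − 2β = 165.6385°
wrap2 = π + 2β = 194.3615°
tangent length = C·cosβ = 87.3098
L = r1·wrap1 + r2·wrap2 + 2·C·cosβ = 5·2.8909 + 16·3.3922 + 2·87.3098 = 243.3502

L=243.350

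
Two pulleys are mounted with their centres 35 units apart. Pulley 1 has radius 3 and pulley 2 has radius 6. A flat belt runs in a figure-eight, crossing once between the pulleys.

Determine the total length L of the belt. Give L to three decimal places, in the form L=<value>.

crossed belt: β = asin((r1+r2)/C) = asin(9/35) = 14.9006°
wrap1 = wrap2 = π + 2β = 209.8012°
tangent length = C·cosβ = 33.8231
L = (r1+r2)·wrap + 2·C·cosβ = 9·3.6617 + 2·33.8231 = 100.6016

L=100.602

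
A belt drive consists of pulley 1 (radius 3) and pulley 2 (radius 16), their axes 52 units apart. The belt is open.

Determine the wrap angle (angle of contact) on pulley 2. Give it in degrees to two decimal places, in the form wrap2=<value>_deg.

wrap2=208.96_deg

open belt: β = asin((r2−r1)/C) = asin(13/52) = 14.4775°
wrap1 = π − 2β = 151.0450°
wrap2 = π + 2β = 208.9550°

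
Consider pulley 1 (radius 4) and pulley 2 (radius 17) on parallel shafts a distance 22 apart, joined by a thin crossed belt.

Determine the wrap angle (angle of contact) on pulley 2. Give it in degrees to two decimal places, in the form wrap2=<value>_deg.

wrap2=325.32_deg

crossed belt: β = asin((r1+r2)/C) = asin(21/22) = 72.6586°
wrap1 = wrap2 = π + 2β = 325.3171°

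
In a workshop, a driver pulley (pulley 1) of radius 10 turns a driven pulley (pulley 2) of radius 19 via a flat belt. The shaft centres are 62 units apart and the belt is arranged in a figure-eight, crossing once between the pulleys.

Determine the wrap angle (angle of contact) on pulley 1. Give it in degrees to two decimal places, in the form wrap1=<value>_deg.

crossed belt: β = asin((r1+r2)/C) = asin(29/62) = 27.8878°
wrap1 = wrap2 = π + 2β = 235.7756°

wrap1=235.78_deg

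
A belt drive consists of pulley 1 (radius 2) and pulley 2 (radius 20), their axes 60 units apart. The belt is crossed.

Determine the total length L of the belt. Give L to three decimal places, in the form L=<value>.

L=197.276

crossed belt: β = asin((r1+r2)/C) = asin(22/60) = 21.5102°
wrap1 = wrap2 = π + 2β = 223.0204°
tangent length = C·cosβ = 55.8211
L = (r1+r2)·wrap + 2·C·cosβ = 22·3.8924 + 2·55.8211 = 197.2760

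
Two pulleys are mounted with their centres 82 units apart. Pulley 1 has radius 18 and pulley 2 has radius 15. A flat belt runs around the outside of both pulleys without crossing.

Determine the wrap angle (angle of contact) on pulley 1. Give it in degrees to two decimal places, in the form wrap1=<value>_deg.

open belt: β = asin((r2−r1)/C) = asin(-3/82) = -2.0967°
wrap1 = π − 2β = 184.1933°
wrap2 = π + 2β = 175.8067°

wrap1=184.19_deg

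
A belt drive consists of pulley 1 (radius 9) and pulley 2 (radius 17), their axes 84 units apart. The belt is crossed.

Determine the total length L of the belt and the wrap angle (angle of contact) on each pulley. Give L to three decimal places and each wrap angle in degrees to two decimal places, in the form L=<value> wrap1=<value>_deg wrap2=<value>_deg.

crossed belt: β = asin((r1+r2)/C) = asin(26/84) = 18.0305°
wrap1 = wrap2 = π + 2β = 216.0611°
tangent length = C·cosβ = 79.8749
L = (r1+r2)·wrap + 2·C·cosβ = 26·3.7710 + 2·79.8749 = 257.7952

L=257.795 wrap1=216.06_deg wrap2=216.06_deg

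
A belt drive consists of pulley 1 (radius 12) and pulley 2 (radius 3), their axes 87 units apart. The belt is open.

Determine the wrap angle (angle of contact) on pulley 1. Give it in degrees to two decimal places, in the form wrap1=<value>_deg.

wrap1=191.88_deg

open belt: β = asin((r2−r1)/C) = asin(-9/87) = -5.9378°
wrap1 = π − 2β = 191.8755°
wrap2 = π + 2β = 168.1245°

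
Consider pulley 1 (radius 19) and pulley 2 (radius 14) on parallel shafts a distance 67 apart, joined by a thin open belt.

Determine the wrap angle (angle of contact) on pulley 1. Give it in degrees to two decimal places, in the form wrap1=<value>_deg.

wrap1=188.56_deg

open belt: β = asin((r2−r1)/C) = asin(-5/67) = -4.2798°
wrap1 = π − 2β = 188.5596°
wrap2 = π + 2β = 171.4404°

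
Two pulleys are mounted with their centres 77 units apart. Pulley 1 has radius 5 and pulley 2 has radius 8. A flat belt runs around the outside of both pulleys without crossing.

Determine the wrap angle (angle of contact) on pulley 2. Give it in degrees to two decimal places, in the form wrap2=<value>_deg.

wrap2=184.47_deg

open belt: β = asin((r2−r1)/C) = asin(3/77) = 2.2329°
wrap1 = π − 2β = 175.5343°
wrap2 = π + 2β = 184.4657°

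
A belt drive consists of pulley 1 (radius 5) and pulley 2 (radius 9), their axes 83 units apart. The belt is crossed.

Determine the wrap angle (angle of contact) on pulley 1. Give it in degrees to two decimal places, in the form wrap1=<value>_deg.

wrap1=199.42_deg

crossed belt: β = asin((r1+r2)/C) = asin(14/83) = 9.7108°
wrap1 = wrap2 = π + 2β = 199.4215°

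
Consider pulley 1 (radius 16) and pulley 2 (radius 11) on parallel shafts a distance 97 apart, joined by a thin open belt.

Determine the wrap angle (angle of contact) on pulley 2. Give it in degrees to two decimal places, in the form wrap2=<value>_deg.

wrap2=174.09_deg

open belt: β = asin((r2−r1)/C) = asin(-5/97) = -2.9547°
wrap1 = π − 2β = 185.9094°
wrap2 = π + 2β = 174.0906°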